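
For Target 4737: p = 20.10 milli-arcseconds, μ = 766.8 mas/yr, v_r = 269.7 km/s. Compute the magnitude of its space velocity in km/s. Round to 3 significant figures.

325 km/s

d = 1/p = 1/0.02010″ = 49.751 pc.
μ = 766.8 mas/yr = 0.7668 ″/yr.
v_t = 4.740 μ d = 4.740 × 0.7668 × 49.751 = 180.83 km/s.
v = √(v_r² + v_t²) = √(269.7² + 180.83²) = √105438 = 324.71 km/s.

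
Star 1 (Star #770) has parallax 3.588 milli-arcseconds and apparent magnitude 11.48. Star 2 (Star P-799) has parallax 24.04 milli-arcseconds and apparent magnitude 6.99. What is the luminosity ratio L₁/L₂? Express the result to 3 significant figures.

L₁/L₂ = 0.718

d₁ = 1/p₁ = 1/0.003588″ = 278.71 pc; d₂ = 1/p₂ = 1/0.02404″ = 41.597 pc.
M₁ = m₁ − 5 log₁₀ d₁ + 5 = 11.48 − 12.2258 + 5 = 4.2542.
M₂ = 6.99 − 8.0953 + 5 = 3.8947.
L₁/L₂ = 10^(0.4(M₂ − M₁)) = 10^(0.4 × (-0.3595)) = 10^(-0.14380) = 0.71812.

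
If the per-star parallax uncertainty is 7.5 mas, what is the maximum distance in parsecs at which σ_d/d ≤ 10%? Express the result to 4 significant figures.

13.33 pc

σ_d/d = σ_p/p, so the condition is σ_p/p ≤ 0.10, i.e. p ≥ σ_p/0.10.
p_min = 7.5/0.10 = 75 mas = 0.075 arcsec.
d_max = 1/p_min = 1/0.075 = 13.333 pc.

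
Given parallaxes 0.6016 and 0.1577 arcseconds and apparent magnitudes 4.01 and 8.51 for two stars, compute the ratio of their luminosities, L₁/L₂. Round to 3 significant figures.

L₁/L₂ = 4.34

d₁ = 1/p₁ = 1/0.6016″ = 1.6622 pc; d₂ = 1/p₂ = 1/0.1577″ = 6.3412 pc.
M₁ = m₁ − 5 log₁₀ d₁ + 5 = 4.01 − 1.1034 + 5 = 7.9066.
M₂ = 8.51 − 4.0109 + 5 = 9.4991.
L₁/L₂ = 10^(0.4(M₂ − M₁)) = 10^(0.4 × 1.5925) = 10^0.63700 = 4.3351.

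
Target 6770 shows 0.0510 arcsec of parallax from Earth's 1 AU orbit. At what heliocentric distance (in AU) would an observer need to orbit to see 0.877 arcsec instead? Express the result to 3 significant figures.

17.2 AU

Parallax scales linearly with baseline: p ∝ B, so B = p_target / p_Earth × 1 AU.
B = 0.877 / 0.0510 = 17.196 AU.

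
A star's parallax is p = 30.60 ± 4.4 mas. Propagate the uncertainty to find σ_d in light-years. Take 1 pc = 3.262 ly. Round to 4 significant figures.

15.33 ly

d = 1/p, so σ_d = σ_p / p².
σ_d = 0.00440 / (0.03060)² = 0.00440 / 0.00093636 = 4.699 pc = 4.699 × 3.262 ly = 15.328 ly.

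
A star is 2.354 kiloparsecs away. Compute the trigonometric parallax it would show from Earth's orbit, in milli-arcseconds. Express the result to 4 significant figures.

0.4248 mas

d = 2.354 kpc = 2354 pc.
p = 1/d = 1/2354 = 0.00042481 arcsec.
= 0.00042481 × 1000 = 0.42481 mas.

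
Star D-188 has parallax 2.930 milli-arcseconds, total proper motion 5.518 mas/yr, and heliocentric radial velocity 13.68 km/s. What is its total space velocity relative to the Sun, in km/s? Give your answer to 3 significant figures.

d = 1/p = 1/0.002930″ = 341.3 pc.
μ = 5.518 mas/yr = 0.005518 ″/yr.
v_t = 4.740 μ d = 4.740 × 0.005518 × 341.3 = 8.9268 km/s.
v = √(v_r² + v_t²) = √(13.68² + 8.9268²) = √266.83 = 16.335 km/s.

16.3 km/s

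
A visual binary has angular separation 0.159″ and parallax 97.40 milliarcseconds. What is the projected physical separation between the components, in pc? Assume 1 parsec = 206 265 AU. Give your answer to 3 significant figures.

7.91 × 10^-6 pc

d = 1/p = 1/0.09740″ = 10.267 pc.
At distance d (pc), an angle of θ arcsec spans θ·d AU: s = 0.159 × 10.267 = 1.6325 AU.
= 1.6325 / 206265 = 7.9146 × 10^-6 pc.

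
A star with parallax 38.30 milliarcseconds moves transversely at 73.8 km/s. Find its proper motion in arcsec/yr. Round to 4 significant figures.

0.5963 arcsec/yr

d = 1/p = 1/0.03830″ = 26.11 pc.
μ = v_t / (4.74 d) = 73.8 / (4.74 × 26.11) = 73.8 / 123.76 = 0.59632 ″/yr.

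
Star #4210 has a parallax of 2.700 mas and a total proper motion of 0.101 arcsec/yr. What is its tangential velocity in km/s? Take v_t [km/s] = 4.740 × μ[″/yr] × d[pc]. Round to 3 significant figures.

d = 1/p = 1/0.002700″ = 370.37 pc.
v_t = 4.74 × μ × d = 4.74 × 0.101 × 370.37 = 177.31 km/s.

177 km/s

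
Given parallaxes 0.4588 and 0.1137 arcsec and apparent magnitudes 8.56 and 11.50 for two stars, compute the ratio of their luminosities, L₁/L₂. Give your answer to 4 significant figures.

d₁ = 1/p₁ = 1/0.4588″ = 2.1796 pc; d₂ = 1/p₂ = 1/0.1137″ = 8.7951 pc.
M₁ = m₁ − 5 log₁₀ d₁ + 5 = 8.56 − 1.6919 + 5 = 11.8681.
M₂ = 11.50 − 4.7212 + 5 = 11.7788.
L₁/L₂ = 10^(0.4(M₂ − M₁)) = 10^(0.4 × (-0.0893)) = 10^(-0.03572) = 0.92104.

L₁/L₂ = 0.9210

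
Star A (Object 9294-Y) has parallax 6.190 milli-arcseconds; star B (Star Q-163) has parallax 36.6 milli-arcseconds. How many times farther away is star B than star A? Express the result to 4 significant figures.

0.1691

Since d = 1/p, d_B/d_A = p_A/p_B.
= 6.190 / 36.6 = 0.16913.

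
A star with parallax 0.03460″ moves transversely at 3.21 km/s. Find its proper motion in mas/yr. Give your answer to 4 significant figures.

d = 1/p = 1/0.03460″ = 28.902 pc.
μ = v_t / (4.74 d) = 3.21 / (4.74 × 28.902) = 3.21 / 137 = 0.023431 ″/yr = 23.431 mas/yr.

23.43 mas/yr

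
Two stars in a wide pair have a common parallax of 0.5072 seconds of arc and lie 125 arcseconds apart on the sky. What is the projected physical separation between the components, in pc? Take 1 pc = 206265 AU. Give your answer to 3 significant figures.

d = 1/p = 1/0.5072″ = 1.9716 pc.
At distance d (pc), an angle of θ arcsec spans θ·d AU: s = 125 × 1.9716 = 246.45 AU.
= 246.45 / 206265 = 0.0011948 pc.

0.00119 pc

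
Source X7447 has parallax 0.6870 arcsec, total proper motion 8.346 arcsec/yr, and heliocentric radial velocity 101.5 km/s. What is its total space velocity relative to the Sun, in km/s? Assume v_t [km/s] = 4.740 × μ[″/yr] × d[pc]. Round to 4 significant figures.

d = 1/p = 1/0.6870″ = 1.4556 pc.
v_t = 4.740 μ d = 4.740 × 8.346 × 1.4556 = 57.584 km/s.
v = √(v_r² + v_t²) = √(101.5² + 57.584²) = √13618.2 = 116.7 km/s.

116.7 km/s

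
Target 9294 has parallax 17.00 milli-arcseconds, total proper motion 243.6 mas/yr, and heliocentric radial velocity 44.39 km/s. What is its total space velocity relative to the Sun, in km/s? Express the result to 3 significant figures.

d = 1/p = 1/0.01700″ = 58.824 pc.
μ = 243.6 mas/yr = 0.2436 ″/yr.
v_t = 4.740 μ d = 4.740 × 0.2436 × 58.824 = 67.922 km/s.
v = √(v_r² + v_t²) = √(44.39² + 67.922²) = √6583.87 = 81.141 km/s.

81.1 km/s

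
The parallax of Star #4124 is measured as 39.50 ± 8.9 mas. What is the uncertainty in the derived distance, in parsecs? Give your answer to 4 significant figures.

5.704 pc

d = 1/p, so σ_d = σ_p / p².
σ_d = 0.00890 / (0.03950)² = 0.00890 / 0.0015603 = 5.704 pc.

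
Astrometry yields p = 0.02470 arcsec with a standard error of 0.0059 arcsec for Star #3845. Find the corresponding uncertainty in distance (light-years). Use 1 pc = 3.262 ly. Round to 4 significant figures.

31.55 ly

d = 1/p, so σ_d = σ_p / p².
σ_d = 0.00590 / (0.02470)² = 0.00590 / 0.00061009 = 9.6707 pc = 9.6707 × 3.262 ly = 31.546 ly.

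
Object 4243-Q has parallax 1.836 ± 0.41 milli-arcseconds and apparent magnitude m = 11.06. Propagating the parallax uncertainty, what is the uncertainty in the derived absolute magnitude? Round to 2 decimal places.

σ_M = 0.48 mag

M = m − 5 log₁₀ d + 5 = m + 5 log₁₀ p + 5, so ∂M/∂p = 5/(p ln 10).
σ_M = (5/ln 10) · (σ_p/p) = 2.1715 × 0.41/1.836 = 2.1715 × 0.22331 = 0.48492.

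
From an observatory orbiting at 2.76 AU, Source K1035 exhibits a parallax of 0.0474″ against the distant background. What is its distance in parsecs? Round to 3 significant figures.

With baseline B (in AU) and parallax p (in arcsec), d = B/p parsecs.
d = 2.76 / 0.0474 = 58.228 pc.

58.2 pc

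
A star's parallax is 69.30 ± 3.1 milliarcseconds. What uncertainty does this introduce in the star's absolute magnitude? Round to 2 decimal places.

M = m − 5 log₁₀ d + 5 = m + 5 log₁₀ p + 5, so ∂M/∂p = 5/(p ln 10).
σ_M = (5/ln 10) · (σ_p/p) = 2.1715 × 3.1/69.30 = 2.1715 × 0.044733 = 0.097138.

σ_M = 0.10 mag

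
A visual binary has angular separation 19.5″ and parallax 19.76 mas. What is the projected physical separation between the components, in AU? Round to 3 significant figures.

987 AU

d = 1/p = 1/0.01976″ = 50.607 pc.
At distance d (pc), an angle of θ arcsec spans θ·d AU: s = 19.5 × 50.607 = 986.84 AU.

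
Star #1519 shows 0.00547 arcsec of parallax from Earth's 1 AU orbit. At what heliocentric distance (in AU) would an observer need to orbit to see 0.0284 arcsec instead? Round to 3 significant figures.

5.19 AU

Parallax scales linearly with baseline: p ∝ B, so B = p_target / p_Earth × 1 AU.
B = 0.0284 / 0.00547 = 5.192 AU.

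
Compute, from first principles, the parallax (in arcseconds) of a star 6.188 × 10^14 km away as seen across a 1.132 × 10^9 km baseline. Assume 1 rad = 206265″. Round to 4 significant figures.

0.3773 arcsec

θ ≈ B/d = (1.132 × 10^9) / (6.188 × 10^14) = 1.8293 × 10^-6 rad.
In arcseconds: 1.8293 × 10^-6 × 206265 = 0.37732″.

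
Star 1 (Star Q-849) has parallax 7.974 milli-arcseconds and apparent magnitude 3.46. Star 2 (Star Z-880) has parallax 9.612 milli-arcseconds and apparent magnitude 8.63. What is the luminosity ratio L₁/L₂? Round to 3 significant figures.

d₁ = 1/p₁ = 1/0.007974″ = 125.41 pc; d₂ = 1/p₂ = 1/0.009612″ = 104.04 pc.
M₁ = m₁ − 5 log₁₀ d₁ + 5 = 3.46 − 10.4917 + 5 = -2.0317.
M₂ = 8.63 − 10.0860 + 5 = 3.5440.
L₁/L₂ = 10^(0.4(M₂ − M₁)) = 10^(0.4 × 5.5757) = 10^2.23028 = 169.93.

L₁/L₂ = 170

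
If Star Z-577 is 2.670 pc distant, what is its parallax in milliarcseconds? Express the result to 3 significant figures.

p = 1/d = 1/2.67 = 0.37453 arcsec.
= 0.37453 × 1000 = 374.53 mas.

375 mas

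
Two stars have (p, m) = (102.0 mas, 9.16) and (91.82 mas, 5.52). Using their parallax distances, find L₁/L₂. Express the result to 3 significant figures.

L₁/L₂ = 0.0284

d₁ = 1/p₁ = 1/0.1020″ = 9.8039 pc; d₂ = 1/p₂ = 1/0.09182″ = 10.891 pc.
M₁ = m₁ − 5 log₁₀ d₁ + 5 = 9.16 − 4.9570 + 5 = 9.2030.
M₂ = 5.52 − 5.1853 + 5 = 5.3347.
L₁/L₂ = 10^(0.4(M₂ − M₁)) = 10^(0.4 × (-3.8683)) = 10^(-1.54732) = 0.028358.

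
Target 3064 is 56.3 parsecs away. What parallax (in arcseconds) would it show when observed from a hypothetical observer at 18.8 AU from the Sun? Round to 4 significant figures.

0.3339 arcsec

p (arcsec) = B (AU) / d (pc).
p = 18.8 / 56.3 = 0.33393 arcsec.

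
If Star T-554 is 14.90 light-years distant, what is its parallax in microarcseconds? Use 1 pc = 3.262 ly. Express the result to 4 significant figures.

d = 14.90 ly ÷ 3.262 = 4.5677 pc.
p = 1/d = 1/4.5677 = 0.21893 arcsec.
= 0.21893 × 10⁶ = 2.1893 × 10^5 μas.

218900 μas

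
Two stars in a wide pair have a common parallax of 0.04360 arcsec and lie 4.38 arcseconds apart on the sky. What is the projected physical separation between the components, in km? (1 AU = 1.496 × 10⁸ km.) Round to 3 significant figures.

1.50 × 10^10 km

d = 1/p = 1/0.04360″ = 22.936 pc.
At distance d (pc), an angle of θ arcsec spans θ·d AU: s = 4.38 × 22.936 = 100.46 AU.
= 100.46 × 1.496 × 10⁸ km = 1.5029 × 10^10 km.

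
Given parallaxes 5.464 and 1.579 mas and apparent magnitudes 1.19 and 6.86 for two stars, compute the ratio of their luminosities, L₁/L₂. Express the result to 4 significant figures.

d₁ = 1/p₁ = 1/0.005464″ = 183.02 pc; d₂ = 1/p₂ = 1/0.001579″ = 633.31 pc.
M₁ = m₁ − 5 log₁₀ d₁ + 5 = 1.19 − 11.3125 + 5 = -5.1225.
M₂ = 6.86 − 14.0081 + 5 = -2.1481.
L₁/L₂ = 10^(0.4(M₂ − M₁)) = 10^(0.4 × 2.9744) = 10^1.18976 = 15.48.

L₁/L₂ = 15.48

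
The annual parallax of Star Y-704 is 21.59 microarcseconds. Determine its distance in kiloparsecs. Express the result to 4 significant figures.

46.32 kpc

p = 21.59 microarcseconds = 0.00002159 arcsec.
d = 1/p = 1/0.00002159 = 46318 pc.
= 46.318 kpc.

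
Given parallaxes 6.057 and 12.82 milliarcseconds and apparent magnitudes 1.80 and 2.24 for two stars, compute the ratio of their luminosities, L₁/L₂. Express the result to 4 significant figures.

d₁ = 1/p₁ = 1/0.006057″ = 165.1 pc; d₂ = 1/p₂ = 1/0.01282″ = 78.003 pc.
M₁ = m₁ − 5 log₁₀ d₁ + 5 = 1.80 − 11.0887 + 5 = -4.2887.
M₂ = 2.24 − 9.4606 + 5 = -2.2206.
L₁/L₂ = 10^(0.4(M₂ − M₁)) = 10^(0.4 × 2.0681) = 10^0.82724 = 6.718.

L₁/L₂ = 6.718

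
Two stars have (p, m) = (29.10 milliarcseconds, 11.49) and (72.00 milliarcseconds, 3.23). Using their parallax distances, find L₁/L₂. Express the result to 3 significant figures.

L₁/L₂ = 0.00304

d₁ = 1/p₁ = 1/0.02910″ = 34.364 pc; d₂ = 1/p₂ = 1/0.07200″ = 13.889 pc.
M₁ = m₁ − 5 log₁₀ d₁ + 5 = 11.49 − 7.6805 + 5 = 8.8095.
M₂ = 3.23 − 5.7134 + 5 = 2.5166.
L₁/L₂ = 10^(0.4(M₂ − M₁)) = 10^(0.4 × (-6.2929)) = 10^(-2.51716) = 0.0030398.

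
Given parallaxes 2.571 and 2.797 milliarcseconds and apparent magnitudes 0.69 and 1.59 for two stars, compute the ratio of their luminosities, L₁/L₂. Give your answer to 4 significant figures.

d₁ = 1/p₁ = 1/0.002571″ = 388.95 pc; d₂ = 1/p₂ = 1/0.002797″ = 357.53 pc.
M₁ = m₁ − 5 log₁₀ d₁ + 5 = 0.69 − 12.9495 + 5 = -7.2595.
M₂ = 1.59 − 12.7666 + 5 = -6.1766.
L₁/L₂ = 10^(0.4(M₂ − M₁)) = 10^(0.4 × 1.0829) = 10^0.43316 = 2.7112.

L₁/L₂ = 2.711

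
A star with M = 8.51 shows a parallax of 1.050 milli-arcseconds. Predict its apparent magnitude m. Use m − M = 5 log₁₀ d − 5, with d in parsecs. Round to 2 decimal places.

d = 1/p = 1/0.001050″ = 952.38 pc.
m − M = 5 log₁₀ d − 5 = 5 log₁₀(952.38) − 5 = 14.8941 − 5 = 9.8941.
m = M + (m − M) = 8.51 + 9.8941 = 18.40.

m = 18.40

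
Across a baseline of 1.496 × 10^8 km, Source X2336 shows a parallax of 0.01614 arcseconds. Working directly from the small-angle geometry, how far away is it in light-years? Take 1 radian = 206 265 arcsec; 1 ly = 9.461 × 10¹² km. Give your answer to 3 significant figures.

θ = 0.01614″ = 0.01614/206265 = 7.8249 × 10^-8 rad.
d = B/θ = (1.496 × 10^8) / (7.8249 × 10^-8) = 1.9118 × 10^15 km = (1.9118 × 10^15) / (9.461 × 10^12) ly = 202.07 ly.

202 ly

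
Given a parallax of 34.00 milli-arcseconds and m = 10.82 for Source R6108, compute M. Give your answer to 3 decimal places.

d = 1/p = 1/0.03400″ = 29.412 pc.
m − M = 5 log₁₀(29.412) − 5 = 7.3426 − 5 = 2.3426.
M = m − (m − M) = 10.82 − 2.3426 = 8.477.

M = 8.477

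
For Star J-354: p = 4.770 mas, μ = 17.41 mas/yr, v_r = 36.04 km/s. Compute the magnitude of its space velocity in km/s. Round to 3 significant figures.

40.0 km/s

d = 1/p = 1/0.004770″ = 209.64 pc.
μ = 17.41 mas/yr = 0.01741 ″/yr.
v_t = 4.740 μ d = 4.740 × 0.01741 × 209.64 = 17.3 km/s.
v = √(v_r² + v_t²) = √(36.04² + 17.3²) = √1598.17 = 39.977 km/s.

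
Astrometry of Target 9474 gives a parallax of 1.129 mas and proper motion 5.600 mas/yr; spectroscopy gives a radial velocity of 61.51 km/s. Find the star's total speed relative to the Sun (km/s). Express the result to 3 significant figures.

65.9 km/s

d = 1/p = 1/0.001129″ = 885.74 pc.
μ = 5.600 mas/yr = 0.005600 ″/yr.
v_t = 4.740 μ d = 4.740 × 0.005600 × 885.74 = 23.511 km/s.
v = √(v_r² + v_t²) = √(61.51² + 23.511²) = √4336.25 = 65.85 km/s.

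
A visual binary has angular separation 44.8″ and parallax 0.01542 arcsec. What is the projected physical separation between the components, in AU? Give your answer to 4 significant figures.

d = 1/p = 1/0.01542″ = 64.851 pc.
At distance d (pc), an angle of θ arcsec spans θ·d AU: s = 44.8 × 64.851 = 2905.3 AU.

2905 AU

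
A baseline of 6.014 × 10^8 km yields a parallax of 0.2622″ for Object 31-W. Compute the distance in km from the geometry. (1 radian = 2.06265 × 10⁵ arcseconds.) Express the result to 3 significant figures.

θ = 0.2622″ = 0.2622/206265 = 1.2712 × 10^-6 rad.
d = B/θ = (6.014 × 10^8) / (1.2712 × 10^-6) = 4.7310 × 10^14 km.

4.73 × 10^14 km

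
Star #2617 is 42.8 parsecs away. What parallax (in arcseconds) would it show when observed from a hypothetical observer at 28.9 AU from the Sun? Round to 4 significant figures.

0.6752 arcsec

p (arcsec) = B (AU) / d (pc).
p = 28.9 / 42.8 = 0.67523 arcsec.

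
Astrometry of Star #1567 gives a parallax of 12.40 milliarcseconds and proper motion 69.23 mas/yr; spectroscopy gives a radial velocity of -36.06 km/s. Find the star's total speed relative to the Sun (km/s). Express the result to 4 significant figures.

d = 1/p = 1/0.01240″ = 80.645 pc.
μ = 69.23 mas/yr = 0.06923 ″/yr.
v_t = 4.740 μ d = 4.740 × 0.06923 × 80.645 = 26.464 km/s.
v = √(v_r² + v_t²) = √((-36.06)² + 26.464²) = √2000.67 = 44.729 km/s.

44.73 km/s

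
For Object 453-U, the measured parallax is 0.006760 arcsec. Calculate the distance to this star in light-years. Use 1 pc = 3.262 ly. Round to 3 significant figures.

483 light years

d = 1/p = 1/0.006760 = 147.93 pc.
In light-years: 147.93 × 3.262 = 482.55 ly.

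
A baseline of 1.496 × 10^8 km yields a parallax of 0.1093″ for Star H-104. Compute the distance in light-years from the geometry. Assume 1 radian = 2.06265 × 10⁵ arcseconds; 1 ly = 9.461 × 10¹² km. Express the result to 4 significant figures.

θ = 0.1093″ = 0.1093/206265 = 5.2990 × 10^-7 rad.
d = B/θ = (1.496 × 10^8) / (5.2990 × 10^-7) = 2.8232 × 10^14 km = (2.8232 × 10^14) / (9.461 × 10^12) ly = 29.84 ly.

29.84 ly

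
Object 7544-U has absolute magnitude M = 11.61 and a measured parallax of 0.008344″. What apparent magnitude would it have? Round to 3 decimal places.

d = 1/p = 1/0.008344″ = 119.85 pc.
m − M = 5 log₁₀ d − 5 = 5 log₁₀(119.85) − 5 = 10.3932 − 5 = 5.3932.
m = M + (m − M) = 11.61 + 5.3932 = 17.003.

m = 17.003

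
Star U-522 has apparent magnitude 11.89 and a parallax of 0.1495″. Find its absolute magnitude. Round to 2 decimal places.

M = 12.76

d = 1/p = 1/0.1495″ = 6.689 pc.
m − M = 5 log₁₀(6.689) − 5 = 4.1268 − 5 = -0.8732.
M = m − (m − M) = 11.89 − (-0.8732) = 12.76.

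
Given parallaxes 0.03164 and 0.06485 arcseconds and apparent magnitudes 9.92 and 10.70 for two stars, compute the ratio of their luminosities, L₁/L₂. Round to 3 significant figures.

d₁ = 1/p₁ = 1/0.03164″ = 31.606 pc; d₂ = 1/p₂ = 1/0.06485″ = 15.42 pc.
M₁ = m₁ − 5 log₁₀ d₁ + 5 = 9.92 − 7.4988 + 5 = 7.4212.
M₂ = 10.70 − 5.9404 + 5 = 9.7596.
L₁/L₂ = 10^(0.4(M₂ − M₁)) = 10^(0.4 × 2.3384) = 10^0.93536 = 8.6171.

L₁/L₂ = 8.62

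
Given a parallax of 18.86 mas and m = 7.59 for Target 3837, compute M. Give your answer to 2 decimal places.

M = 3.97

d = 1/p = 1/0.01886″ = 53.022 pc.
m − M = 5 log₁₀(53.022) − 5 = 8.6223 − 5 = 3.6223.
M = m − (m − M) = 7.59 − 3.6223 = 3.97.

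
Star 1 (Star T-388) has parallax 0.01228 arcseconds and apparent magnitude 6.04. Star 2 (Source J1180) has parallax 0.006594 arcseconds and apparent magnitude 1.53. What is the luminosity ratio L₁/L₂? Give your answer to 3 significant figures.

L₁/L₂ = 0.00453

d₁ = 1/p₁ = 1/0.01228″ = 81.433 pc; d₂ = 1/p₂ = 1/0.006594″ = 151.65 pc.
M₁ = m₁ − 5 log₁₀ d₁ + 5 = 6.04 − 9.5540 + 5 = 1.4860.
M₂ = 1.53 − 10.9042 + 5 = -4.3742.
L₁/L₂ = 10^(0.4(M₂ − M₁)) = 10^(0.4 × (-5.8602)) = 10^(-2.34408) = 0.0045281.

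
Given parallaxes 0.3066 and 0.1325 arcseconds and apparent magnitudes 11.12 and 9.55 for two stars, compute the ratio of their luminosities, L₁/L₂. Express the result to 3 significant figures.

d₁ = 1/p₁ = 1/0.3066″ = 3.2616 pc; d₂ = 1/p₂ = 1/0.1325″ = 7.5472 pc.
M₁ = m₁ − 5 log₁₀ d₁ + 5 = 11.12 − 2.5672 + 5 = 13.5528.
M₂ = 9.55 − 4.3889 + 5 = 10.1611.
L₁/L₂ = 10^(0.4(M₂ − M₁)) = 10^(0.4 × (-3.3917)) = 10^(-1.35668) = 0.043987.

L₁/L₂ = 0.0440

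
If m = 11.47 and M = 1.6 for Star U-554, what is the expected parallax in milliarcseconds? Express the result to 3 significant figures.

m − M = 11.47 − 1.6 = 9.87.
d = 10^((m−M)/5 + 1) = 10^2.974 = 941.89 pc.
p = 1/d = 1/941.89 = 0.0010617 arcsec = 1.0617 mas.

1.06 mas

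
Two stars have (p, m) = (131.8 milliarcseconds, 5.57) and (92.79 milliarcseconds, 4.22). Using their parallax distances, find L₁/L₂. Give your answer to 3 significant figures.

L₁/L₂ = 0.143

d₁ = 1/p₁ = 1/0.1318″ = 7.5873 pc; d₂ = 1/p₂ = 1/0.09279″ = 10.777 pc.
M₁ = m₁ − 5 log₁₀ d₁ + 5 = 5.57 − 4.4004 + 5 = 6.1696.
M₂ = 4.22 − 5.1625 + 5 = 4.0575.
L₁/L₂ = 10^(0.4(M₂ − M₁)) = 10^(0.4 × (-2.1121)) = 10^(-0.84484) = 0.14294.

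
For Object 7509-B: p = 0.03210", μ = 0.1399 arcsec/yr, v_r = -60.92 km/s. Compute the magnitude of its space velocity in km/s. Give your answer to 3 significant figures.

d = 1/p = 1/0.03210″ = 31.153 pc.
v_t = 4.740 μ d = 4.740 × 0.1399 × 31.153 = 20.658 km/s.
v = √(v_r² + v_t²) = √((-60.92)² + 20.658²) = √4138 = 64.327 km/s.

64.3 km/s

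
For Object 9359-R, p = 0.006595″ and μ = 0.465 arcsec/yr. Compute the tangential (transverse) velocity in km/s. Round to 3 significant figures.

d = 1/p = 1/0.006595″ = 151.63 pc.
v_t = 4.74 × μ × d = 4.74 × 0.465 × 151.63 = 334.21 km/s.

334 km/s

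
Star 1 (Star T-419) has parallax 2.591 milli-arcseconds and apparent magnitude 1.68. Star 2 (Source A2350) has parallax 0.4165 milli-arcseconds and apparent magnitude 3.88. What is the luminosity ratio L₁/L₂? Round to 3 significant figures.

d₁ = 1/p₁ = 1/0.002591″ = 385.95 pc; d₂ = 1/p₂ = 1/0.0004165″ = 2401 pc.
M₁ = m₁ − 5 log₁₀ d₁ + 5 = 1.68 − 12.9327 + 5 = -6.2527.
M₂ = 3.88 − 16.9020 + 5 = -8.0220.
L₁/L₂ = 10^(0.4(M₂ − M₁)) = 10^(0.4 × (-1.7693)) = 10^(-0.70772) = 0.19601.

L₁/L₂ = 0.196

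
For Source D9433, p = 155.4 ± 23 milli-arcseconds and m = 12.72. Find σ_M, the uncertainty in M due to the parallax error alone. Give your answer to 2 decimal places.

M = m − 5 log₁₀ d + 5 = m + 5 log₁₀ p + 5, so ∂M/∂p = 5/(p ln 10).
σ_M = (5/ln 10) · (σ_p/p) = 2.1715 × 23/155.4 = 2.1715 × 0.14801 = 0.3214.

σ_M = 0.32 mag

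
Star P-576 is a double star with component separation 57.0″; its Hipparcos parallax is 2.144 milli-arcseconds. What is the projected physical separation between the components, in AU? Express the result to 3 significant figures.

d = 1/p = 1/0.002144″ = 466.42 pc.
At distance d (pc), an angle of θ arcsec spans θ·d AU: s = 57.0 × 466.42 = 26586 AU.

26600 AU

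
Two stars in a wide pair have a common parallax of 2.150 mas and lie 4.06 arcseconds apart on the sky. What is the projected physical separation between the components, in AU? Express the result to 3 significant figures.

1890 AU

d = 1/p = 1/0.002150″ = 465.12 pc.
At distance d (pc), an angle of θ arcsec spans θ·d AU: s = 4.06 × 465.12 = 1888.4 AU.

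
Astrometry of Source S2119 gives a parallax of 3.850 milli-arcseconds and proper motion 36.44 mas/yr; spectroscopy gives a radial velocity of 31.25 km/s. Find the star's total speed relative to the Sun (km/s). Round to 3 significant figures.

d = 1/p = 1/0.003850″ = 259.74 pc.
μ = 36.44 mas/yr = 0.03644 ″/yr.
v_t = 4.740 μ d = 4.740 × 0.03644 × 259.74 = 44.864 km/s.
v = √(v_r² + v_t²) = √(31.25² + 44.864²) = √2989.34 = 54.675 km/s.

54.7 km/s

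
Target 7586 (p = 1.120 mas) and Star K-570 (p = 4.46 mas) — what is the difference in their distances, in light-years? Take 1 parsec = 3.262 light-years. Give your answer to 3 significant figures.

d_A = 1/0.001120″ = 892.86 pc; d_B = 1/0.004460″ = 224.22 pc.
|d_B − d_A| = |224.22 − 892.86| = 668.64 pc = 668.64 × 3.262 ly = 2181.1 ly.

2180 ly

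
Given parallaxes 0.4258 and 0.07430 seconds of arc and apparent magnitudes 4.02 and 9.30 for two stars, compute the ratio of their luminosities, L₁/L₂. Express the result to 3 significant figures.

d₁ = 1/p₁ = 1/0.4258″ = 2.3485 pc; d₂ = 1/p₂ = 1/0.07430″ = 13.459 pc.
M₁ = m₁ − 5 log₁₀ d₁ + 5 = 4.02 − 1.8540 + 5 = 7.1660.
M₂ = 9.30 − 5.6451 + 5 = 8.6549.
L₁/L₂ = 10^(0.4(M₂ − M₁)) = 10^(0.4 × 1.4889) = 10^0.59556 = 3.9406.

L₁/L₂ = 3.94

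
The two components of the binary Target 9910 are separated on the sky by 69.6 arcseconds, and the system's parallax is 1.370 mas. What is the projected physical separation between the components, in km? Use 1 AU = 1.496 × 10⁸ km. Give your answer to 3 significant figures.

7.60 × 10^12 km

d = 1/p = 1/0.001370″ = 729.93 pc.
At distance d (pc), an angle of θ arcsec spans θ·d AU: s = 69.6 × 729.93 = 50803 AU.
= 50803 × 1.496 × 10⁸ km = 7.6001 × 10^12 km.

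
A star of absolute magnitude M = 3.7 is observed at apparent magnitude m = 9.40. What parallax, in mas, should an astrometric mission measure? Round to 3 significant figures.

7.24 mas

m − M = 9.40 − 3.7 = 5.70.
d = 10^((m−M)/5 + 1) = 10^2.140 = 138.04 pc.
p = 1/d = 1/138.04 = 0.0072443 arcsec = 7.2443 mas.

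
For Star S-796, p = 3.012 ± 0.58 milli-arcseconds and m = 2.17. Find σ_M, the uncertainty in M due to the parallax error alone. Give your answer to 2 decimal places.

M = m − 5 log₁₀ d + 5 = m + 5 log₁₀ p + 5, so ∂M/∂p = 5/(p ln 10).
σ_M = (5/ln 10) · (σ_p/p) = 2.1715 × 0.58/3.012 = 2.1715 × 0.19256 = 0.41814.

σ_M = 0.42 mag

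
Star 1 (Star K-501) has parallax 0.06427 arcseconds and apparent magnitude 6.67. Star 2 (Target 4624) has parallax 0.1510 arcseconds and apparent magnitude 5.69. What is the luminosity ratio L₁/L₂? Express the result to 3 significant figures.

L₁/L₂ = 2.24

d₁ = 1/p₁ = 1/0.06427″ = 15.559 pc; d₂ = 1/p₂ = 1/0.1510″ = 6.6225 pc.
M₁ = m₁ − 5 log₁₀ d₁ + 5 = 6.67 − 5.9599 + 5 = 5.7101.
M₂ = 5.69 − 4.1051 + 5 = 6.5849.
L₁/L₂ = 10^(0.4(M₂ − M₁)) = 10^(0.4 × 0.8748) = 10^0.34992 = 2.2383.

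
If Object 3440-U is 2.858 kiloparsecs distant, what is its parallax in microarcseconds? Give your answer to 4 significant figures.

349.9 μas

d = 2.858 kpc = 2858 pc.
p = 1/d = 1/2858 = 0.0003499 arcsec.
= 0.0003499 × 10⁶ = 349.9 μas.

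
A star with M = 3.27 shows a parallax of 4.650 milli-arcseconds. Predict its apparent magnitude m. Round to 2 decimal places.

m = 9.93

d = 1/p = 1/0.004650″ = 215.05 pc.
m − M = 5 log₁₀ d − 5 = 5 log₁₀(215.05) − 5 = 11.6627 − 5 = 6.6627.
m = M + (m − M) = 3.27 + 6.6627 = 9.93.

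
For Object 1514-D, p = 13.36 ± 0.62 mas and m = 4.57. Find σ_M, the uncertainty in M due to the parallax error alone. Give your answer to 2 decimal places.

M = m − 5 log₁₀ d + 5 = m + 5 log₁₀ p + 5, so ∂M/∂p = 5/(p ln 10).
σ_M = (5/ln 10) · (σ_p/p) = 2.1715 × 0.62/13.36 = 2.1715 × 0.046407 = 0.10077.

σ_M = 0.10 mag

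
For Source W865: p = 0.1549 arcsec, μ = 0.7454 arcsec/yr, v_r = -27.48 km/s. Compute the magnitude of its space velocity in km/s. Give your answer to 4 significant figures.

35.71 km/s

d = 1/p = 1/0.1549″ = 6.4558 pc.
v_t = 4.740 μ d = 4.740 × 0.7454 × 6.4558 = 22.81 km/s.
v = √(v_r² + v_t²) = √((-27.48)² + 22.81²) = √1275.45 = 35.713 km/s.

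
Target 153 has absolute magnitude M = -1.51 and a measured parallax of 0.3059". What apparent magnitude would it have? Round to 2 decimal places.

m = -3.94

d = 1/p = 1/0.3059″ = 3.269 pc.
m − M = 5 log₁₀ d − 5 = 5 log₁₀(3.269) − 5 = 2.5721 − 5 = -2.4279.
m = M + (m − M) = -1.51 + (-2.4279) = -3.94.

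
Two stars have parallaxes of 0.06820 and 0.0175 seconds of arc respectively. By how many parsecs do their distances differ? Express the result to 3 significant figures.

d_A = 1/0.06820″ = 14.663 pc; d_B = 1/0.01750″ = 57.143 pc.
|d_B − d_A| = |57.143 − 14.663| = 42.48 pc.

42.5 pc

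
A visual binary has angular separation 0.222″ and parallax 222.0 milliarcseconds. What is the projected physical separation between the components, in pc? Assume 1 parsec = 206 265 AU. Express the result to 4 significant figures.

d = 1/p = 1/0.2220″ = 4.5045 pc.
At distance d (pc), an angle of θ arcsec spans θ·d AU: s = 0.222 × 4.5045 = 1 AU.
= 1 / 206265 = 4.8481 × 10^-6 pc.

4.848 × 10^-6 pc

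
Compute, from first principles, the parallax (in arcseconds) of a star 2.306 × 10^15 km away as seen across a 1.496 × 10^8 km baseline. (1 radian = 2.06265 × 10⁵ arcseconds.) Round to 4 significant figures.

0.01338 arcsec

θ ≈ B/d = (1.496 × 10^8) / (2.306 × 10^15) = 6.4874 × 10^-8 rad.
In arcseconds: 6.4874 × 10^-8 × 206265 = 0.013381″.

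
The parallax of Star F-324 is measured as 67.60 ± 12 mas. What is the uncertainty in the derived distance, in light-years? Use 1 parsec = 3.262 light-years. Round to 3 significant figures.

8.57 ly

d = 1/p, so σ_d = σ_p / p².
σ_d = 0.0120 / (0.06760)² = 0.0120 / 0.0045698 = 2.6259 pc = 2.6259 × 3.262 ly = 8.5657 ly.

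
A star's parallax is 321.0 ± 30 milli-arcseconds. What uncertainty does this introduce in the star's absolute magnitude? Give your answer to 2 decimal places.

σ_M = 0.20 mag

M = m − 5 log₁₀ d + 5 = m + 5 log₁₀ p + 5, so ∂M/∂p = 5/(p ln 10).
σ_M = (5/ln 10) · (σ_p/p) = 2.1715 × 30/321.0 = 2.1715 × 0.093458 = 0.20294.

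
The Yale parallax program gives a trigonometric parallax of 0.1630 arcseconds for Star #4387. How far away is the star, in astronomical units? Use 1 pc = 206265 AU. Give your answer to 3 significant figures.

1.27 × 10^6 AU

d = 1/p = 1/0.1630 = 6.135 pc.
In AU: 6.135 × 206265 = 1.2654 × 10^6 AU.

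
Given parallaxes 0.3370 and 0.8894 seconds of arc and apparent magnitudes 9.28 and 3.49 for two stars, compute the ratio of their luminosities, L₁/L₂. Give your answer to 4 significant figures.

L₁/L₂ = 0.03365

d₁ = 1/p₁ = 1/0.3370″ = 2.9674 pc; d₂ = 1/p₂ = 1/0.8894″ = 1.1244 pc.
M₁ = m₁ − 5 log₁₀ d₁ + 5 = 9.28 − 2.3619 + 5 = 11.9181.
M₂ = 3.49 − 0.2546 + 5 = 8.2354.
L₁/L₂ = 10^(0.4(M₂ − M₁)) = 10^(0.4 × (-3.6827)) = 10^(-1.47308) = 0.033645.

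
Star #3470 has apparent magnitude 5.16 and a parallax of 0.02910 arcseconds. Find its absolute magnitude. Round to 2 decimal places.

M = 2.48

d = 1/p = 1/0.02910″ = 34.364 pc.
m − M = 5 log₁₀(34.364) − 5 = 7.6805 − 5 = 2.6805.
M = m − (m − M) = 5.16 − 2.6805 = 2.48.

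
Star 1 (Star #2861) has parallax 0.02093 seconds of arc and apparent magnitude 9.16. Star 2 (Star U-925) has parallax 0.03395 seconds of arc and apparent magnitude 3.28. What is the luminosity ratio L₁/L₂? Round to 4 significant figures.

d₁ = 1/p₁ = 1/0.02093″ = 47.778 pc; d₂ = 1/p₂ = 1/0.03395″ = 29.455 pc.
M₁ = m₁ − 5 log₁₀ d₁ + 5 = 9.16 − 8.3961 + 5 = 5.7639.
M₂ = 3.28 − 7.3458 + 5 = 0.9342.
L₁/L₂ = 10^(0.4(M₂ − M₁)) = 10^(0.4 × (-4.8297)) = 10^(-1.93188) = 0.011698.

L₁/L₂ = 0.01170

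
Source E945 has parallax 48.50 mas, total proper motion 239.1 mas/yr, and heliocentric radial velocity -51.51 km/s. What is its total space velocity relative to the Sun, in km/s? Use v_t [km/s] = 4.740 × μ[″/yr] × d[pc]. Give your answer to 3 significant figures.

56.6 km/s

d = 1/p = 1/0.04850″ = 20.619 pc.
μ = 239.1 mas/yr = 0.2391 ″/yr.
v_t = 4.740 μ d = 4.740 × 0.2391 × 20.619 = 23.368 km/s.
v = √(v_r² + v_t²) = √((-51.51)² + 23.368²) = √3199.34 = 56.563 km/s.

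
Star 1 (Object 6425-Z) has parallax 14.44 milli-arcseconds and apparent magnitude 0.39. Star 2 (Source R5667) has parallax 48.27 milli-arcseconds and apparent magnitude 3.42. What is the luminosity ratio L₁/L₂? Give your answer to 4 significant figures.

d₁ = 1/p₁ = 1/0.01444″ = 69.252 pc; d₂ = 1/p₂ = 1/0.04827″ = 20.717 pc.
M₁ = m₁ − 5 log₁₀ d₁ + 5 = 0.39 − 9.2022 + 5 = -3.8122.
M₂ = 3.42 − 6.5816 + 5 = 1.8384.
L₁/L₂ = 10^(0.4(M₂ − M₁)) = 10^(0.4 × 5.6506) = 10^2.26024 = 182.07.

L₁/L₂ = 182.1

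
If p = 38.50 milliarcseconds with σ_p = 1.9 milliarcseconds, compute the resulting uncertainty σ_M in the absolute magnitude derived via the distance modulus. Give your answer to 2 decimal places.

σ_M = 0.11 mag

M = m − 5 log₁₀ d + 5 = m + 5 log₁₀ p + 5, so ∂M/∂p = 5/(p ln 10).
σ_M = (5/ln 10) · (σ_p/p) = 2.1715 × 1.9/38.50 = 2.1715 × 0.049351 = 0.10717.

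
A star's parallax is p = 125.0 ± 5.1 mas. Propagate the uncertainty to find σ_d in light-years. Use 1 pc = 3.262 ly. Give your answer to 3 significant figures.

1.06 ly

d = 1/p, so σ_d = σ_p / p².
σ_d = 0.00510 / (0.1250)² = 0.00510 / 0.015625 = 0.3264 pc = 0.3264 × 3.262 ly = 1.0647 ly.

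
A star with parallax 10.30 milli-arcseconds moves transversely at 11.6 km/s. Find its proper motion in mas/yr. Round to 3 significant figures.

25.2 mas/yr

d = 1/p = 1/0.01030″ = 97.087 pc.
μ = v_t / (4.74 d) = 11.6 / (4.74 × 97.087) = 11.6 / 460.19 = 0.025207 ″/yr = 25.207 mas/yr.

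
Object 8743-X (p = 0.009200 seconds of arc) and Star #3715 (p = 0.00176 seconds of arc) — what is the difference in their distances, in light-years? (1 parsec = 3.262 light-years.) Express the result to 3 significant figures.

d_A = 1/0.009200″ = 108.7 pc; d_B = 1/0.001760″ = 568.18 pc.
|d_B − d_A| = |568.18 − 108.7| = 459.48 pc = 459.48 × 3.262 ly = 1498.8 ly.

1500 ly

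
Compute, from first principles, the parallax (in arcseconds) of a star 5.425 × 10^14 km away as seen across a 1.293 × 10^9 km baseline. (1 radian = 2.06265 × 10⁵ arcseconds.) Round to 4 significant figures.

0.4916 arcsec

θ ≈ B/d = (1.293 × 10^9) / (5.425 × 10^14) = 2.3834 × 10^-6 rad.
In arcseconds: 2.3834 × 10^-6 × 206265 = 0.49161″.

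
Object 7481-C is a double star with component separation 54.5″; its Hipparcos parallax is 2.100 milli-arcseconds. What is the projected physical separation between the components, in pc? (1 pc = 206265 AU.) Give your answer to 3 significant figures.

0.126 pc

d = 1/p = 1/0.002100″ = 476.19 pc.
At distance d (pc), an angle of θ arcsec spans θ·d AU: s = 54.5 × 476.19 = 25952 AU.
= 25952 / 206265 = 0.12582 pc.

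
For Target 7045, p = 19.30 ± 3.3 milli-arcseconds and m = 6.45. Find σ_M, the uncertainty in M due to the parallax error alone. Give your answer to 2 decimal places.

M = m − 5 log₁₀ d + 5 = m + 5 log₁₀ p + 5, so ∂M/∂p = 5/(p ln 10).
σ_M = (5/ln 10) · (σ_p/p) = 2.1715 × 3.3/19.30 = 2.1715 × 0.17098 = 0.37128.

σ_M = 0.37 mag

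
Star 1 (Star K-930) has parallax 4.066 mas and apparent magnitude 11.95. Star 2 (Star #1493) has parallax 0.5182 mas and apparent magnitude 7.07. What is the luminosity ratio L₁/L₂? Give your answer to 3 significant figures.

d₁ = 1/p₁ = 1/0.004066″ = 245.94 pc; d₂ = 1/p₂ = 1/0.0005182″ = 1929.8 pc.
M₁ = m₁ − 5 log₁₀ d₁ + 5 = 11.95 − 11.9541 + 5 = 4.9959.
M₂ = 7.07 − 16.4276 + 5 = -4.3576.
L₁/L₂ = 10^(0.4(M₂ − M₁)) = 10^(0.4 × (-9.3535)) = 10^(-3.74140) = 0.00018138.

L₁/L₂ = 0.000181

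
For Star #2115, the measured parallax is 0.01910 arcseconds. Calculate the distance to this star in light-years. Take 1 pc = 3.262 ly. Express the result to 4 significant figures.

170.8 light years

d = 1/p = 1/0.01910 = 52.356 pc.
In light-years: 52.356 × 3.262 = 170.79 ly.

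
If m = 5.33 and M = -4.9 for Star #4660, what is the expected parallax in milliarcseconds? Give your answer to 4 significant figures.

0.8995 mas

m − M = 5.33 − (-4.9) = 10.23.
d = 10^((m−M)/5 + 1) = 10^3.046 = 1111.7 pc.
p = 1/d = 1/1111.7 = 0.00089952 arcsec = 0.89952 mas.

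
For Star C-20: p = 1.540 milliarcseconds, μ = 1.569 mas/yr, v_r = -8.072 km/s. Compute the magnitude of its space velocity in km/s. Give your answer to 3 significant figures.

9.41 km/s

d = 1/p = 1/0.001540″ = 649.35 pc.
μ = 1.569 mas/yr = 0.001569 ″/yr.
v_t = 4.740 μ d = 4.740 × 0.001569 × 649.35 = 4.8293 km/s.
v = √(v_r² + v_t²) = √((-8.072)² + 4.8293²) = √88.4793 = 9.4063 km/s.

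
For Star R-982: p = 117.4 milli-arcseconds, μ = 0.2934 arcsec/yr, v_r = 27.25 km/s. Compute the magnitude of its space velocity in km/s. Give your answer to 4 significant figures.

d = 1/p = 1/0.1174″ = 8.5179 pc.
v_t = 4.740 μ d = 4.740 × 0.2934 × 8.5179 = 11.846 km/s.
v = √(v_r² + v_t²) = √(27.25² + 11.846²) = √882.89 = 29.713 km/s.

29.71 km/s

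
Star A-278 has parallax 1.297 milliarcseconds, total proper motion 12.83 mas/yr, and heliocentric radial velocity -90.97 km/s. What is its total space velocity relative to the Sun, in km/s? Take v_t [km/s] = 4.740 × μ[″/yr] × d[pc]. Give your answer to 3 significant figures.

d = 1/p = 1/0.001297″ = 771.01 pc.
μ = 12.83 mas/yr = 0.01283 ″/yr.
v_t = 4.740 μ d = 4.740 × 0.01283 × 771.01 = 46.888 km/s.
v = √(v_r² + v_t²) = √((-90.97)² + 46.888²) = √10474 = 102.34 km/s.

102 km/s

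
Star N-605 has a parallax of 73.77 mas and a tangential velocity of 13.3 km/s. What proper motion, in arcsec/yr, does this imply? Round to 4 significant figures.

0.2070 arcsec/yr

d = 1/p = 1/0.07377″ = 13.556 pc.
μ = v_t / (4.74 d) = 13.3 / (4.74 × 13.556) = 13.3 / 64.255 = 0.20699 ″/yr.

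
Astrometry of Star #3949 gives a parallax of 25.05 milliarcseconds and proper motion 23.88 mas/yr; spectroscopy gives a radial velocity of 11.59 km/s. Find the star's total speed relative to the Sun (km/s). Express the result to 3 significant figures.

12.4 km/s

d = 1/p = 1/0.02505″ = 39.92 pc.
μ = 23.88 mas/yr = 0.02388 ″/yr.
v_t = 4.740 μ d = 4.740 × 0.02388 × 39.92 = 4.5186 km/s.
v = √(v_r² + v_t²) = √(11.59² + 4.5186²) = √154.746 = 12.44 km/s.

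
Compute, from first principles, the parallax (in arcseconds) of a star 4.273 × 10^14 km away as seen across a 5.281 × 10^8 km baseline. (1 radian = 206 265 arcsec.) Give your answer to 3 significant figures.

θ ≈ B/d = (5.281 × 10^8) / (4.273 × 10^14) = 1.2359 × 10^-6 rad.
In arcseconds: 1.2359 × 10^-6 × 206265 = 0.25492″.

0.255 arcsec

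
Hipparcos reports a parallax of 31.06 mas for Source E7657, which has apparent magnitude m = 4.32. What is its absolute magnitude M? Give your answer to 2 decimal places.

M = 1.78

d = 1/p = 1/0.03106″ = 32.196 pc.
m − M = 5 log₁₀(32.196) − 5 = 7.5390 − 5 = 2.5390.
M = m − (m − M) = 4.32 − 2.5390 = 1.78.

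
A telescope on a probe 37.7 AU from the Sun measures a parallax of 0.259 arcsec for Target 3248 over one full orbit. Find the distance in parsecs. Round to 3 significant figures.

146 pc

With baseline B (in AU) and parallax p (in arcsec), d = B/p parsecs.
d = 37.7 / 0.259 = 145.56 pc.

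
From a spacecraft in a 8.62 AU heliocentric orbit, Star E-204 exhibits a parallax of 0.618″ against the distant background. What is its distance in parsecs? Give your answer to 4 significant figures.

With baseline B (in AU) and parallax p (in arcsec), d = B/p parsecs.
d = 8.62 / 0.618 = 13.948 pc.

13.95 pc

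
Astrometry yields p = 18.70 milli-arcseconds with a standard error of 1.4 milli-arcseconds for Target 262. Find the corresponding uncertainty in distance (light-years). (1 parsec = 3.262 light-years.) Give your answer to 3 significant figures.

13.1 ly

d = 1/p, so σ_d = σ_p / p².
σ_d = 0.00140 / (0.01870)² = 0.00140 / 0.00034969 = 4.0035 pc = 4.0035 × 3.262 ly = 13.059 ly.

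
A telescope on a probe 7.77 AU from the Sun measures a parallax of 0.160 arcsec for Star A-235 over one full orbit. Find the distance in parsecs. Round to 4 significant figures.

With baseline B (in AU) and parallax p (in arcsec), d = B/p parsecs.
d = 7.77 / 0.160 = 48.563 pc.

48.56 pc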